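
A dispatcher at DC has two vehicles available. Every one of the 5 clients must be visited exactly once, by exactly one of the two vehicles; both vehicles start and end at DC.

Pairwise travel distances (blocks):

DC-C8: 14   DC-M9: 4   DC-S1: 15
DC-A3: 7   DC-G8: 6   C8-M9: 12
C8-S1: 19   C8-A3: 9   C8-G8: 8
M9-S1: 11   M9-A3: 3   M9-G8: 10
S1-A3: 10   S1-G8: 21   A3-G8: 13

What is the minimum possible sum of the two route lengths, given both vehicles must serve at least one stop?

Minimum combined distance: 56 blocks.

There are 2^4 − 1 = 15 ways to divide the 5 stops into two non-empty groups. For each, the best each vehicle can do is its own shortest tour through its group:
  {C8} + {M9, S1, A3, G8}: 28 + 44 = 72
  {M9} + {C8, S1, A3, G8}: 8 + 48 = 56
  {C8, M9} + {S1, A3, G8}: 30 + 44 = 74
  {S1} + {C8, M9, A3, G8}: 30 + 30 = 60
  {C8, S1} + {M9, A3, G8}: 48 + 26 = 74
  {M9, S1} + {C8, A3, G8}: 30 + 30 = 60
  … (15 splits in total)
Best: vehicle 1 DC → M9 → DC = 8; vehicle 2 DC → S1 → A3 → C8 → G8 → DC = 48; combined 56.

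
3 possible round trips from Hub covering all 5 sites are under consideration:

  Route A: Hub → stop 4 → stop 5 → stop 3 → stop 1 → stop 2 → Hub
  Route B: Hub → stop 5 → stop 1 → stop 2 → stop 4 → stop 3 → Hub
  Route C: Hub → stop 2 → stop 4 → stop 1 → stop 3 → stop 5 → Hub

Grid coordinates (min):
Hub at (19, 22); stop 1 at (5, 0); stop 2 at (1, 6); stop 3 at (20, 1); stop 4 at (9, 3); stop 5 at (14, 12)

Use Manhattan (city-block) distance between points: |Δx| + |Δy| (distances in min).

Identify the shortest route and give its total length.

Route A: 29 + 14 + 17 + 16 + 10 + 34 = 120
Route B: 15 + 21 + 10 + 11 + 13 + 22 = 92
Route C: 34 + 11 + 7 + 16 + 17 + 15 = 100

92 min — Route B is the shortest.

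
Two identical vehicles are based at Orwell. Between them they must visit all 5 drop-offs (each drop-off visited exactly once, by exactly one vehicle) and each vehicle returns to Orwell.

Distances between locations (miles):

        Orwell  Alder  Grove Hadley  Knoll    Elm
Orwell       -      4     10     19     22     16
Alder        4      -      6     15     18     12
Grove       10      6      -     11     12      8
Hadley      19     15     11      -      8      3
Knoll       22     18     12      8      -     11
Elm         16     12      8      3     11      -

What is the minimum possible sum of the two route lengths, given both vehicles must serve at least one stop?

Try each way of splitting the stops between the two vehicles (each non-empty) and, for each split, find the best tour for each vehicle:
  {Alder} + {Grove, Hadley, Knoll, Elm}: 8 + 49 = 57
  {Grove} + {Alder, Hadley, Knoll, Elm}: 20 + 49 = 69
  {Alder, Grove} + {Hadley, Knoll, Elm}: 20 + 49 = 69
  {Hadley} + {Alder, Grove, Knoll, Elm}: 38 + 49 = 87
  {Alder, Hadley} + {Grove, Knoll, Elm}: 38 + 49 = 87
  {Grove, Hadley} + {Alder, Knoll, Elm}: 40 + 49 = 89
  … (15 splits in total)
Best: vehicle 1 Orwell → Alder → Orwell = 8; vehicle 2 Orwell → Grove → Knoll → Hadley → Elm → Orwell = 49; combined 57.

57 miles — the smallest possible combined total.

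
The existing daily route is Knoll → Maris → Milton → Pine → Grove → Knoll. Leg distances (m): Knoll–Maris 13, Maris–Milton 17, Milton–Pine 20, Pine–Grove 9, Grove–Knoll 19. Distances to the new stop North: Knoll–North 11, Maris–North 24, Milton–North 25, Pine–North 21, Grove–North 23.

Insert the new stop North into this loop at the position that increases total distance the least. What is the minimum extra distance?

Adding 15 m by placing North on the Grove–Knoll leg.

Insertion cost between consecutive stops i–j is d(i,North) + d(North,j) − d(i,j):
  between Knoll and Maris: 11 + 24 − 13 = 22
  between Maris and Milton: 24 + 25 − 17 = 32
  between Milton and Pine: 25 + 21 − 20 = 26
  between Pine and Grove: 21 + 23 − 9 = 35
  between Grove and Knoll: 23 + 11 − 19 = 15
Cheapest insertion is between Grove and Knoll, adding 15.
New total = 78 + 15 = 93.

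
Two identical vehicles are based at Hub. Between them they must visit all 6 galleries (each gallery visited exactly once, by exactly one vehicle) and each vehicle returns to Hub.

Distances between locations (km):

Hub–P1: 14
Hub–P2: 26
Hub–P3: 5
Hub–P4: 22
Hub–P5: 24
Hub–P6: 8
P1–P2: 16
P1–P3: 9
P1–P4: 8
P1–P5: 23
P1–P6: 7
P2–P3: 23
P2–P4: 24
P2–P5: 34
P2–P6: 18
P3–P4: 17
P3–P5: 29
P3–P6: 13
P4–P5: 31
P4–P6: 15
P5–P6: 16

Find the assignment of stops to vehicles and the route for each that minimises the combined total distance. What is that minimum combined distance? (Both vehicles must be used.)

Check every non-empty split of the stops between the two vehicles; for each half take its own optimal tour:
  {P1} + {P2, P3, P4, P5, P6}: 28 + 104 = 132
  {P2} + {P1, P3, P4, P5, P6}: 52 + 77 = 129
  {P1, P2} + {P3, P4, P5, P6}: 56 + 77 = 133
  {P3} + {P1, P2, P4, P5, P6}: 10 + 104 = 114
  {P1, P3} + {P2, P4, P5, P6}: 28 + 104 = 132
  {P2, P3} + {P1, P4, P5, P6}: 54 + 77 = 131
  … (31 splits in total)
Best: vehicle 1 Hub → P3 → Hub = 10; vehicle 2 Hub → P1 → P4 → P2 → P5 → P6 → Hub = 104; combined 114.

114 km — the smallest possible combined total.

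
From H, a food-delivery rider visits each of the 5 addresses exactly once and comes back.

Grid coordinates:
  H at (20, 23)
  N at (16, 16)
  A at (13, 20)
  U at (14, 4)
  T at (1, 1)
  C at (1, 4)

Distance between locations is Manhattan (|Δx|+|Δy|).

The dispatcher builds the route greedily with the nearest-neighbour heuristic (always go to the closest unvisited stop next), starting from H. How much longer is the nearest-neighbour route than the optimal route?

The nearest-neighbour route is 6 longer than optimal.

From H: A=10, N=11, U=25, C=38, T=41 → choose A (10).
From A: N=7, U=17, C=28, T=31 → choose N (7).
From N: U=14, C=27, T=30 → choose U (14).
From U: C=13, T=16 → choose C (13).
From C: T=3 → choose T (3).
NN route H → A → N → U → C → T → H costs 88.
Optimal: H → N → U → T → C → A → H costs 82 (by enumerating all 60 distinct tours).
Excess = 88 − 82 = 6.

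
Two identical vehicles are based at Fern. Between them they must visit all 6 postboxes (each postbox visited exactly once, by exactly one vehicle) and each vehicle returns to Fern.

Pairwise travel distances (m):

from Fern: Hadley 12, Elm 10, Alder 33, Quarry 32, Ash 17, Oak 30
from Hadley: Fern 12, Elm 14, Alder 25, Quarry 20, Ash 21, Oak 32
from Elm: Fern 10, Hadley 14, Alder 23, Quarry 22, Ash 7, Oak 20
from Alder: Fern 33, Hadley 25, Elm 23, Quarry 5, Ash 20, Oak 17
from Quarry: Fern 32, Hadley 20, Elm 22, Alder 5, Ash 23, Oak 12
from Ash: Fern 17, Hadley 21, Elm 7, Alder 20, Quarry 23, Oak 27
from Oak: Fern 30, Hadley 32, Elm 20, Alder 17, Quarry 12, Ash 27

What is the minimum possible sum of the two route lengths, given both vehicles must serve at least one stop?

108 m — the smallest possible combined total.

There are 2^5 − 1 = 31 ways to divide the 6 stops into two non-empty groups. For each, the best each vehicle can do is its own shortest tour through its group:
  {Hadley} + {Elm, Alder, Quarry, Ash, Oak}: 24 + 84 = 108
  {Elm} + {Hadley, Alder, Quarry, Ash, Oak}: 20 + 98 = 118
  {Hadley, Elm} + {Alder, Quarry, Ash, Oak}: 36 + 84 = 120
  {Alder} + {Hadley, Elm, Quarry, Ash, Oak}: 66 + 88 = 154
  {Hadley, Alder} + {Elm, Quarry, Ash, Oak}: 70 + 82 = 152
  {Elm, Alder} + {Hadley, Quarry, Ash, Oak}: 66 + 88 = 154
  … (31 splits in total)
Best: vehicle 1 Fern → Hadley → Fern = 24; vehicle 2 Fern → Elm → Ash → Alder → Quarry → Oak → Fern = 84; combined 108.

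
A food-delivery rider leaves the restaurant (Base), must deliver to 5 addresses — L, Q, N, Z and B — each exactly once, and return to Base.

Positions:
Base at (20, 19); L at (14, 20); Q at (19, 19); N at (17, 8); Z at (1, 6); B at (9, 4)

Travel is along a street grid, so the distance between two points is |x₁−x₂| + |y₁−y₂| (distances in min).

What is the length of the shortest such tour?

There are 60 distinct closed tours to check (reversals are equivalent).
Base - L - Q - N - Z - B - Base: 7+6+13+18+10+26 = 80
Base - L - Q - N - B - Z - Base: 7+6+13+12+10+32 = 80
Base - L - Q - Z - N - B - Base: 7+6+31+18+12+26 = 100
Base - L - Q - Z - B - N - Base: 7+6+31+10+12+14 = 80
Base - L - Q - B - N - Z - Base: 7+6+25+12+18+32 = 100
Base - L - Q - B - Z - N - Base: 7+6+25+10+18+14 = 80
Base - L - N - Q - Z - B - Base: 7+15+13+31+10+26 = 102
Base - L - N - Q - B - Z - Base: 7+15+13+25+10+32 = 102
Base - L - N - Z - Q - B - Base: 7+15+18+31+25+26 = 122
Base - L - N - Z - B - Q - Base: 7+15+18+10+25+1 = 76
Base - L - N - B - Q - Z - Base: 7+15+12+25+31+32 = 122
Base - L - N - B - Z - Q - Base: 7+15+12+10+31+1 = 76
Base - L - Z - Q - N - B - Base: 7+27+31+13+12+26 = 116
Base - L - Z - Q - B - N - Base: 7+27+31+25+12+14 = 116
… (46 more)
Base - L - Z - B - N - Q - Base: 7+27+10+12+13+1 = 70  ← best
The minimum is 70.
One optimal route: Base → L → Z → B → N → Q → Base (or its reverse).

70 min — the shortest possible round trip.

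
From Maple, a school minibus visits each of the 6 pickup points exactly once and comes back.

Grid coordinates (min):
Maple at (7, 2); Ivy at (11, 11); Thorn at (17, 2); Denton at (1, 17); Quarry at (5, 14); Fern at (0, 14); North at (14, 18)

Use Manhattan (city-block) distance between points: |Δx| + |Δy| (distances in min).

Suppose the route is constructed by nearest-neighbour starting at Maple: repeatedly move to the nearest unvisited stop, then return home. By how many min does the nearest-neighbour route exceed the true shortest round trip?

Excess over optimum: 8 min.

Maple: Thorn=10, Ivy=13, Quarry=14, Fern=19, Denton=21, North=23 ⇒ Thorn
Thorn: Ivy=15, North=19, Quarry=24, Fern=29, Denton=31 ⇒ Ivy
Ivy: Quarry=9, North=10, Fern=14, Denton=16 ⇒ Quarry
Quarry: Fern=5, Denton=7, North=13 ⇒ Fern
Fern: Denton=4, North=18 ⇒ Denton
Denton: North=14 ⇒ North
NN route Maple → Thorn → Ivy → Quarry → Fern → Denton → North → Maple costs 80.
Optimal: Maple → Thorn → Ivy → North → Denton → Fern → Quarry → Maple costs 72 (by enumerating all 360 distinct tours).
Excess = 80 − 72 = 8.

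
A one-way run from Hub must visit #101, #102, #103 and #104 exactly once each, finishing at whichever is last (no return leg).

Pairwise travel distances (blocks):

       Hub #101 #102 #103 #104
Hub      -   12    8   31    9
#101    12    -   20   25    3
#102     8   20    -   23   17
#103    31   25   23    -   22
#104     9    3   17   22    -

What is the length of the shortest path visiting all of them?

Shortest open route: 53 blocks.

There are 4! = 24 possible orderings.
Hub→#101→#102→#103→#104: 12+20+23+22 = 77
Hub→#101→#102→#104→#103: 12+20+17+22 = 71
Hub→#101→#103→#102→#104: 12+25+23+17 = 77
Hub→#101→#103→#104→#102: 12+25+22+17 = 76
Hub→#101→#104→#102→#103: 12+3+17+23 = 55
Hub→#101→#104→#103→#102: 12+3+22+23 = 60
Hub→#102→#101→#103→#104: 8+20+25+22 = 75
Hub→#102→#101→#104→#103: 8+20+3+22 = 53
Hub→#102→#103→#101→#104: 8+23+25+3 = 59
Hub→#102→#103→#104→#101: 8+23+22+3 = 56
Hub→#102→#104→#101→#103: 8+17+3+25 = 53
Hub→#102→#104→#103→#101: 8+17+22+25 = 72
Hub→#103→#101→#102→#104: 31+25+20+17 = 93
Hub→#103→#101→#104→#102: 31+25+3+17 = 76
… (10 more)
The minimum is 53.
One shortest path: Hub → #102 → #101 → #104 → #103.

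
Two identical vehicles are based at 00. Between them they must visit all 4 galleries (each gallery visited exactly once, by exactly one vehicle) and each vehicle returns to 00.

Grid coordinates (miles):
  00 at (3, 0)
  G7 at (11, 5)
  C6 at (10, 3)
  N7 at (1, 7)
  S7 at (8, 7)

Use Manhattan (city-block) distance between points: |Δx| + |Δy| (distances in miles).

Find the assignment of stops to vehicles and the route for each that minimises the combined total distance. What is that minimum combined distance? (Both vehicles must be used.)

Check every non-empty split of the stops between the two vehicles; for each half take its own optimal tour:
  {G7} + {C6, N7, S7}: 26 + 32 = 58
  {C6} + {G7, N7, S7}: 20 + 34 = 54
  {G7, C6} + {N7, S7}: 26 + 28 = 54
  {N7} + {G7, C6, S7}: 18 + 30 = 48
  {G7, N7} + {C6, S7}: 34 + 28 = 62
  {C6, N7} + {G7, S7}: 32 + 30 = 62
  … (7 splits in total)
Best: vehicle 1 00 → N7 → 00 = 18; vehicle 2 00 → C6 → G7 → S7 → 00 = 30; combined 48.

48 miles — the smallest possible combined total.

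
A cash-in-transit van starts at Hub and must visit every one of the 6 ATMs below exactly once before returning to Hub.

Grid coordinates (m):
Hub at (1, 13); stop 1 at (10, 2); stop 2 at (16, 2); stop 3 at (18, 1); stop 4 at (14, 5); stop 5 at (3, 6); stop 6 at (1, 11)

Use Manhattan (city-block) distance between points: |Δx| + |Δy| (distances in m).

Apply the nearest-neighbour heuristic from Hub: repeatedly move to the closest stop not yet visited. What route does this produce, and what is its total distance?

Total distance 58 m via the nearest-neighbour route Hub → stop 6 → stop 5 → stop 1 → stop 2 → stop 3 → stop 4 → Hub.

From Hub: distances to unvisited — stop 6=2, stop 5=9, stop 1=20, stop 4=21, stop 2=26, stop 3=29. Nearest is stop 6 (2).
From stop 6: distances to unvisited — stop 5=7, stop 1=18, stop 4=19, stop 2=24, stop 3=27. Nearest is stop 5 (7).
From stop 5: distances to unvisited — stop 1=11, stop 4=12, stop 2=17, stop 3=20. Nearest is stop 1 (11).
From stop 1: distances to unvisited — stop 2=6, stop 4=7, stop 3=9. Nearest is stop 2 (6).
From stop 2: distances to unvisited — stop 3=3, stop 4=5. Nearest is stop 3 (3).
From stop 3: distances to unvisited — stop 4=8. Nearest is stop 4 (8).
Return stop 4→Hub: 21.
Total = 2 + 7 + 11 + 6 + 3 + 8 + 21 = 58.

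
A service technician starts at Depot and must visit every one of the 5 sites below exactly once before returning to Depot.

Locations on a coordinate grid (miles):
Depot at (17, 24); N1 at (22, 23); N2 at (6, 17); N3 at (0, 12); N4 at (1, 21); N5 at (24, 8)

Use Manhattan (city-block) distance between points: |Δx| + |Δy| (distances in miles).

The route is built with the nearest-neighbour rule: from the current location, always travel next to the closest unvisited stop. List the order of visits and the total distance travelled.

98 miles along Depot → N1 → N5 → N2 → N4 → N3 → Depot.

At Depot the remaining stops are N1 6, N2 18, N4 19, N5 23, N3 29; go to N1.
At N1 the remaining stops are N5 17, N2 22, N4 23, N3 33; go to N5.
At N5 the remaining stops are N2 27, N3 28, N4 36; go to N2.
At N2 the remaining stops are N4 9, N3 11; go to N4.
At N4 the remaining stops are N3 10; go to N3.
Return N3→Depot: 29.
Total = 6 + 17 + 27 + 9 + 10 + 29 = 98.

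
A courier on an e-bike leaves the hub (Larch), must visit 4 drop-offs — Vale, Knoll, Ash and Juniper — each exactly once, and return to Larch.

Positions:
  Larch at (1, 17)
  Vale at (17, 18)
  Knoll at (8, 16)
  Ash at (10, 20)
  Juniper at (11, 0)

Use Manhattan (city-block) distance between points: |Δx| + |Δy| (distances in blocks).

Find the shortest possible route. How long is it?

72 blocks — the shortest possible round trip.

There are 12 distinct closed tours to check (reversals are equivalent).
Larch - Vale - Knoll - Ash - Juniper - Larch: 17+11+6+21+27 = 82
Larch - Vale - Knoll - Juniper - Ash - Larch: 17+11+19+21+12 = 80
Larch - Vale - Ash - Knoll - Juniper - Larch: 17+9+6+19+27 = 78
Larch - Vale - Ash - Juniper - Knoll - Larch: 17+9+21+19+8 = 74
Larch - Vale - Juniper - Knoll - Ash - Larch: 17+24+19+6+12 = 78
Larch - Vale - Juniper - Ash - Knoll - Larch: 17+24+21+6+8 = 76
Larch - Knoll - Vale - Ash - Juniper - Larch: 8+11+9+21+27 = 76
Larch - Knoll - Vale - Juniper - Ash - Larch: 8+11+24+21+12 = 76
Larch - Knoll - Ash - Vale - Juniper - Larch: 8+6+9+24+27 = 74
Larch - Knoll - Juniper - Vale - Ash - Larch: 8+19+24+9+12 = 72
Larch - Ash - Vale - Knoll - Juniper - Larch: 12+9+11+19+27 = 78
Larch - Ash - Knoll - Vale - Juniper - Larch: 12+6+11+24+27 = 80
The minimum is 72.
One optimal route: Larch → Knoll → Juniper → Vale → Ash → Larch (or its reverse).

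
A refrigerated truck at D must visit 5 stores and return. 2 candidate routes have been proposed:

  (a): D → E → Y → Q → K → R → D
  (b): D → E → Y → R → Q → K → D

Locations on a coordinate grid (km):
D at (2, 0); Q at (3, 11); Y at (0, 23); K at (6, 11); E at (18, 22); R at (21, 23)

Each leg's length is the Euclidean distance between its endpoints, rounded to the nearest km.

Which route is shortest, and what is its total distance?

103 km — (b) is the shortest.

(a): 27 + 18 + 12 + 3 + 19 + 30 = 109
(b): 27 + 18 + 21 + 22 + 3 + 12 = 103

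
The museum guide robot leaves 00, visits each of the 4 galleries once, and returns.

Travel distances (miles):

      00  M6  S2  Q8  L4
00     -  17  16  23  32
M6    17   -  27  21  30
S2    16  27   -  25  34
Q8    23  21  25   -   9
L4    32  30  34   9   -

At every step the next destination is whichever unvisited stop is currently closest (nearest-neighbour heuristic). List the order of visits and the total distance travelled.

Total distance 97 miles via the nearest-neighbour route 00 → S2 → Q8 → L4 → M6 → 00.

At 00 the remaining stops are S2 16, M6 17, Q8 23, L4 32; go to S2.
At S2 the remaining stops are Q8 25, M6 27, L4 34; go to Q8.
At Q8 the remaining stops are L4 9, M6 21; go to L4.
At L4 the remaining stops are M6 30; go to M6.
Return M6→00: 17.
Total = 16 + 25 + 9 + 30 + 17 = 97.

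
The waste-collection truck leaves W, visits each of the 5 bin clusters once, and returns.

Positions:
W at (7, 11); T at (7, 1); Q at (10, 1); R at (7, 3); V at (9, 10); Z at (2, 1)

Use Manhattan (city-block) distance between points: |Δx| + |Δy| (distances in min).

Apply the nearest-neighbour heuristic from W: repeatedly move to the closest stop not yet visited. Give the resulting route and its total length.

Nearest-neighbour total = 40 min; route W → V → R → T → Q → Z → W.

W → [V:3 / R:8 / T:10 / Q:13 / Z:15] → V (3)
V → [R:9 / Q:10 / T:11 / Z:16] → R (9)
R → [T:2 / Q:5 / Z:7] → T (2)
T → [Q:3 / Z:5] → Q (3)
Q → [Z:8] → Z (8)
Return Z→W: 15.
Total = 3 + 9 + 2 + 3 + 8 + 15 = 40.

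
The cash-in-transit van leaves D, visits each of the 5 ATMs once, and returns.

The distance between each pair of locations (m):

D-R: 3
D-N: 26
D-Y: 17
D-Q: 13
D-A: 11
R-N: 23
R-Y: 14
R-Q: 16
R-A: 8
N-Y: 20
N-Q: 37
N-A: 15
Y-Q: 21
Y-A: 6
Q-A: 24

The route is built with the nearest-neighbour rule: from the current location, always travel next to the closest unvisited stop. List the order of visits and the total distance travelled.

At D the remaining stops are R 3, A 11, Q 13, Y 17, N 26; go to R.
At R the remaining stops are A 8, Y 14, Q 16, N 23; go to A.
At A the remaining stops are Y 6, N 15, Q 24; go to Y.
At Y the remaining stops are N 20, Q 21; go to N.
At N the remaining stops are Q 37; go to Q.
Return Q→D: 13.
Total = 3 + 8 + 6 + 20 + 37 + 13 = 87.

Total distance 87 m via the nearest-neighbour route D → R → A → Y → N → Q → D.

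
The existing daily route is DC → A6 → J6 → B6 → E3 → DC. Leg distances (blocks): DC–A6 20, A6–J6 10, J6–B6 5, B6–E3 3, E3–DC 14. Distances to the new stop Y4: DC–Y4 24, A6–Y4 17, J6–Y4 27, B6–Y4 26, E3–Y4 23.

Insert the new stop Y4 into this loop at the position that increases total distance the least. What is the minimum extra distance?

Insertion cost between consecutive stops i–j is d(i,Y4) + d(Y4,j) − d(i,j):
  between DC and A6: 24 + 17 − 20 = 21
  between A6 and J6: 17 + 27 − 10 = 34
  between J6 and B6: 27 + 26 − 5 = 48
  between B6 and E3: 26 + 23 − 3 = 46
  between E3 and DC: 23 + 24 − 14 = 33
Cheapest insertion is between DC and A6, adding 21.
New total = 52 + 21 = 73.

Minimum extra distance: 21 blocks, inserting Y4 between DC and A6.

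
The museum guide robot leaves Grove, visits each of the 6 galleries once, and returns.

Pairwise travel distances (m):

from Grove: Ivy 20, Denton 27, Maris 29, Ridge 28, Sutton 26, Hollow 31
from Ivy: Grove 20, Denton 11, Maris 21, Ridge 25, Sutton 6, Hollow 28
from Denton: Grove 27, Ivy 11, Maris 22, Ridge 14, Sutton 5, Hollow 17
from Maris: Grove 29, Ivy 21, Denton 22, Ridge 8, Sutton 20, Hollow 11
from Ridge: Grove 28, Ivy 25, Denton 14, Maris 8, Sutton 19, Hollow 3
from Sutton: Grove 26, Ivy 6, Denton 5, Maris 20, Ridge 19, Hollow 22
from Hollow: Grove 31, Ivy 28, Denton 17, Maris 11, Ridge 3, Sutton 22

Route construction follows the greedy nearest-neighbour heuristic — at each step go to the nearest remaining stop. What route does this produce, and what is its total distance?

Total distance 88 m via the nearest-neighbour route Grove → Ivy → Sutton → Denton → Ridge → Hollow → Maris → Grove.

Grove → [Ivy:20 / Sutton:26 / Denton:27 / Ridge:28 / Maris:29 / Hollow:31] → Ivy (20)
Ivy → [Sutton:6 / Denton:11 / Maris:21 / Ridge:25 / Hollow:28] → Sutton (6)
Sutton → [Denton:5 / Ridge:19 / Maris:20 / Hollow:22] → Denton (5)
Denton → [Ridge:14 / Hollow:17 / Maris:22] → Ridge (14)
Ridge → [Hollow:3 / Maris:8] → Hollow (3)
Hollow → [Maris:11] → Maris (11)
Return Maris→Grove: 29.
Total = 20 + 6 + 5 + 14 + 3 + 11 + 29 = 88.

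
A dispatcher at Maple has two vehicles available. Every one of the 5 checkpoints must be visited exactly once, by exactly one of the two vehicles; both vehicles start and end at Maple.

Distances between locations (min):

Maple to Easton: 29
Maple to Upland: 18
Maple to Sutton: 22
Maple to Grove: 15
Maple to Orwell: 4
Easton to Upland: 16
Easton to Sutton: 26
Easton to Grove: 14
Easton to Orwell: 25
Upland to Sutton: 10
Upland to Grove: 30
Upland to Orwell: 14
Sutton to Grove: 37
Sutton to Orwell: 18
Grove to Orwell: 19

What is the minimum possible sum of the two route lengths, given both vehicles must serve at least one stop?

Minimum combined distance: 85 min.

Check every non-empty split of the stops between the two vehicles; for each half take its own optimal tour:
  {Easton} + {Upland, Sutton, Grove, Orwell}: 58 + 77 = 135
  {Upland} + {Easton, Sutton, Grove, Orwell}: 36 + 77 = 113
  {Easton, Upland} + {Sutton, Grove, Orwell}: 63 + 74 = 137
  {Sutton} + {Easton, Upland, Grove, Orwell}: 44 + 63 = 107
  {Easton, Sutton} + {Upland, Grove, Orwell}: 77 + 63 = 140
  {Upland, Sutton} + {Easton, Grove, Orwell}: 50 + 58 = 108
  … (15 splits in total)
  {Easton, Upland, Sutton, Grove} + {Orwell}: 77 + 8 = 85  ← best
Best: vehicle 1 Maple → Sutton → Upland → Easton → Grove → Maple = 77; vehicle 2 Maple → Orwell → Maple = 8; combined 85.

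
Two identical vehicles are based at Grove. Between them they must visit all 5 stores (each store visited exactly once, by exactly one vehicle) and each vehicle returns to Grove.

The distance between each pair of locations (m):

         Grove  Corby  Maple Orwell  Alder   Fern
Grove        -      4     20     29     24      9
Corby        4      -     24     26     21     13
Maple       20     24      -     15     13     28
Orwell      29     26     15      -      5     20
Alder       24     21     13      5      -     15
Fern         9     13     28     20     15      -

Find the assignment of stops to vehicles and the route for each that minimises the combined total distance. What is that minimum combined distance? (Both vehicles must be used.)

There are 2^4 − 1 = 15 ways to divide the 5 stops into two non-empty groups. For each, the best each vehicle can do is its own shortest tour through its group:
  {Corby} + {Maple, Orwell, Alder, Fern}: 8 + 64 = 72
  {Maple} + {Corby, Orwell, Alder, Fern}: 40 + 59 = 99
  {Corby, Maple} + {Orwell, Alder, Fern}: 48 + 58 = 106
  {Orwell} + {Corby, Maple, Alder, Fern}: 58 + 65 = 123
  {Corby, Orwell} + {Maple, Alder, Fern}: 59 + 57 = 116
  {Maple, Orwell} + {Corby, Alder, Fern}: 64 + 49 = 113
  … (15 splits in total)
Best: vehicle 1 Grove → Corby → Grove = 8; vehicle 2 Grove → Maple → Orwell → Alder → Fern → Grove = 64; combined 72.

Minimum combined distance: 72 m.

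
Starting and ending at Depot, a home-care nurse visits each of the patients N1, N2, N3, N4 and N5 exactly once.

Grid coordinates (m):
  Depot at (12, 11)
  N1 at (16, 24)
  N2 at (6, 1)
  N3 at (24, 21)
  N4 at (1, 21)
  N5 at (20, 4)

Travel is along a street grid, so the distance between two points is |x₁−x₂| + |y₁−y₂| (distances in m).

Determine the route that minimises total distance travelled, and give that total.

With 5 stops there are 5!/2 = 60 distinct round trips (a route and its reverse cost the same).
Depot → N1 → N2 → N3 → N4 → N5 → Depot: 17+33+38+23+36+15 = 162
Depot → N1 → N2 → N3 → N5 → N4 → Depot: 17+33+38+21+36+21 = 166
Depot → N1 → N2 → N4 → N3 → N5 → Depot: 17+33+25+23+21+15 = 134
Depot → N1 → N2 → N4 → N5 → N3 → Depot: 17+33+25+36+21+22 = 154
Depot → N1 → N2 → N5 → N3 → N4 → Depot: 17+33+17+21+23+21 = 132
Depot → N1 → N2 → N5 → N4 → N3 → Depot: 17+33+17+36+23+22 = 148
Depot → N1 → N3 → N2 → N4 → N5 → Depot: 17+11+38+25+36+15 = 142
Depot → N1 → N3 → N2 → N5 → N4 → Depot: 17+11+38+17+36+21 = 140
Depot → N1 → N3 → N4 → N2 → N5 → Depot: 17+11+23+25+17+15 = 108
Depot → N1 → N3 → N4 → N5 → N2 → Depot: 17+11+23+36+17+16 = 120
Depot → N1 → N3 → N5 → N2 → N4 → Depot: 17+11+21+17+25+21 = 112
Depot → N1 → N3 → N5 → N4 → N2 → Depot: 17+11+21+36+25+16 = 126
Depot → N1 → N4 → N2 → N3 → N5 → Depot: 17+18+25+38+21+15 = 134
Depot → N1 → N4 → N2 → N5 → N3 → Depot: 17+18+25+17+21+22 = 120
… (46 more)
Depot → N2 → N5 → N3 → N1 → N4 → Depot: 16+17+21+11+18+21 = 104  ← best
The minimum is 104.
One optimal route: Depot → N2 → N5 → N3 → N1 → N4 → Depot (or its reverse).

104 m — the shortest possible round trip.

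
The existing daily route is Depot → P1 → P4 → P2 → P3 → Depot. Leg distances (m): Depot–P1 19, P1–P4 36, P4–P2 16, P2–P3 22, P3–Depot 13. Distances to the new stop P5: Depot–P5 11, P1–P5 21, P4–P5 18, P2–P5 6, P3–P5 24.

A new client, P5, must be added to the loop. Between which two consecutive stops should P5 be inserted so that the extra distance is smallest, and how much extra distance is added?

Insertion cost between consecutive stops i–j is d(i,P5) + d(P5,j) − d(i,j):
  between Depot and P1: 11 + 21 − 19 = 13
  between P1 and P4: 21 + 18 − 36 = 3
  between P4 and P2: 18 + 6 − 16 = 8
  between P2 and P3: 6 + 24 − 22 = 8
  between P3 and Depot: 24 + 11 − 13 = 22
Cheapest insertion is between P1 and P4, adding 3.
New total = 106 + 3 = 109.

Minimum extra distance: 3 m, inserting P5 between P1 and P4.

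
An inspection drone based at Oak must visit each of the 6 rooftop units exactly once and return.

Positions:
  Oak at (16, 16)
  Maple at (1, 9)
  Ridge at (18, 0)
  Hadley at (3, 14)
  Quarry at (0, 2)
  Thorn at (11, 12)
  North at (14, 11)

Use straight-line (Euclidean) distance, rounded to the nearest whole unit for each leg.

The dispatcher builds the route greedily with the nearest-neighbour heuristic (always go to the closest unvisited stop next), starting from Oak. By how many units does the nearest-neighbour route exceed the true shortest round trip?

Oak: North=5, Thorn=6, Hadley=13, Ridge=16, Maple=17, Quarry=21 ⇒ North
North: Thorn=3, Hadley=11, Ridge=12, Maple=13, Quarry=17 ⇒ Thorn
Thorn: Hadley=8, Maple=10, Ridge=14, Quarry=15 ⇒ Hadley
Hadley: Maple=5, Quarry=12, Ridge=21 ⇒ Maple
Maple: Quarry=7, Ridge=19 ⇒ Quarry
Quarry: Ridge=18 ⇒ Ridge
NN route Oak → North → Thorn → Hadley → Maple → Quarry → Ridge → Oak costs 62.
Optimal: Oak → Thorn → Hadley → Maple → Quarry → Ridge → North → Oak costs 61 (by enumerating all 360 distinct tours).
Excess = 62 − 61 = 1.

The nearest-neighbour route is 1 longer than optimal.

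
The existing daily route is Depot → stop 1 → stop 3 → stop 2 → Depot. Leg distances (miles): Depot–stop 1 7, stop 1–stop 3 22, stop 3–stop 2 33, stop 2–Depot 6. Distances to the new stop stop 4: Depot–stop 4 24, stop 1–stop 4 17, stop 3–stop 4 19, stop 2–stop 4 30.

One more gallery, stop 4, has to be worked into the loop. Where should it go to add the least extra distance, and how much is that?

Insertion cost between consecutive stops i–j is d(i,stop 4) + d(stop 4,j) − d(i,j):
  between Depot and stop 1: 24 + 17 − 7 = 34
  between stop 1 and stop 3: 17 + 19 − 22 = 14
  between stop 3 and stop 2: 19 + 30 − 33 = 16
  between stop 2 and Depot: 30 + 24 − 6 = 48
Cheapest insertion is between stop 1 and stop 3, adding 14.
New total = 68 + 14 = 82.

+14 miles — insert stop 4 between stop 1 and stop 3.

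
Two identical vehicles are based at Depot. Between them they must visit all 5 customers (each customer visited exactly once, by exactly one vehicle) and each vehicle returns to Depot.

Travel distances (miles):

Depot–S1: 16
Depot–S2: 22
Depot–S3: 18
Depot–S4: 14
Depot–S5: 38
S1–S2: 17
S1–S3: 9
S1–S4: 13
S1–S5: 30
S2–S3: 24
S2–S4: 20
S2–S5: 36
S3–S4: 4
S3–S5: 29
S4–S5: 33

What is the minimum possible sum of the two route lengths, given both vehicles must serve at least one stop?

Minimum combined distance: 137 miles.

There are 2^4 − 1 = 15 ways to divide the 5 stops into two non-empty groups. For each, the best each vehicle can do is its own shortest tour through its group:
  {S1} + {S2, S3, S4, S5}: 32 + 105 = 137
  {S2} + {S1, S3, S4, S5}: 44 + 93 = 137
  {S1, S2} + {S3, S4, S5}: 55 + 85 = 140
  {S3} + {S1, S2, S4, S5}: 36 + 115 = 151
  {S1, S3} + {S2, S4, S5}: 43 + 105 = 148
  {S2, S3} + {S1, S4, S5}: 64 + 93 = 157
  … (15 splits in total)
Best: vehicle 1 Depot → S1 → Depot = 32; vehicle 2 Depot → S2 → S5 → S3 → S4 → Depot = 105; combined 137.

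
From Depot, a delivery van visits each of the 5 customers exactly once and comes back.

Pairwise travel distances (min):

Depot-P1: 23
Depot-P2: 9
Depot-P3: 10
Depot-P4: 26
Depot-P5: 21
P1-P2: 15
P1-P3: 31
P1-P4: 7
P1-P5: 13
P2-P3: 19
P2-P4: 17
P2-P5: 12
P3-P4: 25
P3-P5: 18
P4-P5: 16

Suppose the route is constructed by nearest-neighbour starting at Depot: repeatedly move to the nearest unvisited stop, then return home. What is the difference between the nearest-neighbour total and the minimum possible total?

Excess over optimum: 2 min.

Depot: P2=9, P3=10, P5=21, P1=23, P4=26 ⇒ P2
P2: P5=12, P1=15, P4=17, P3=19 ⇒ P5
P5: P1=13, P4=16, P3=18 ⇒ P1
P1: P4=7, P3=31 ⇒ P4
P4: P3=25 ⇒ P3
NN route Depot → P2 → P5 → P1 → P4 → P3 → Depot costs 76.
Optimal: Depot → P2 → P4 → P1 → P5 → P3 → Depot costs 74 (by enumerating all 60 distinct tours).
Excess = 76 − 74 = 2.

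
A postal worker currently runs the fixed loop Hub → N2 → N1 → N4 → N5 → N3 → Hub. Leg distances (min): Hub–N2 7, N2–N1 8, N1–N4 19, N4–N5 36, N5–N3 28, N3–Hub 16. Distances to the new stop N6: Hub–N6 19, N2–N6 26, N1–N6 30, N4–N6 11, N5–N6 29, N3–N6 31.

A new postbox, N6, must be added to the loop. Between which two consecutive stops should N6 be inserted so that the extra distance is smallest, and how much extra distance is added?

+4 min — insert N6 between N4 and N5.

Insertion cost between consecutive stops i–j is d(i,N6) + d(N6,j) − d(i,j):
  between Hub and N2: 19 + 26 − 7 = 38
  between N2 and N1: 26 + 30 − 8 = 48
  between N1 and N4: 30 + 11 − 19 = 22
  between N4 and N5: 11 + 29 − 36 = 4
  between N5 and N3: 29 + 31 − 28 = 32
  between N3 and Hub: 31 + 19 − 16 = 34
Cheapest insertion is between N4 and N5, adding 4.
New total = 114 + 4 = 118.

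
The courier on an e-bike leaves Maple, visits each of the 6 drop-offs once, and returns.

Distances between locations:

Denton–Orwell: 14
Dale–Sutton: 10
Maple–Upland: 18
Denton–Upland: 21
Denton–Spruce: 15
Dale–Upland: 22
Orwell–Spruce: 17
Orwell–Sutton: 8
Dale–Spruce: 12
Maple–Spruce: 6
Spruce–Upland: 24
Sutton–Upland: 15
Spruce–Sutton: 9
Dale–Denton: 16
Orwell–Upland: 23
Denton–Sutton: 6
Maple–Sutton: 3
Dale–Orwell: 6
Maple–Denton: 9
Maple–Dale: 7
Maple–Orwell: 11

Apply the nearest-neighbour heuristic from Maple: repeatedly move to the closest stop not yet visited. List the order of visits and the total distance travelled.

From Maple: distances to unvisited — Sutton=3, Spruce=6, Dale=7, Denton=9, Orwell=11, Upland=18. Nearest is Sutton (3).
From Sutton: distances to unvisited — Denton=6, Orwell=8, Spruce=9, Dale=10, Upland=15. Nearest is Denton (6).
From Denton: distances to unvisited — Orwell=14, Spruce=15, Dale=16, Upland=21. Nearest is Orwell (14).
From Orwell: distances to unvisited — Dale=6, Spruce=17, Upland=23. Nearest is Dale (6).
From Dale: distances to unvisited — Spruce=12, Upland=22. Nearest is Spruce (12).
From Spruce: distances to unvisited — Upland=24. Nearest is Upland (24).
Return Upland→Maple: 18.
Total = 3 + 6 + 14 + 6 + 12 + 24 + 18 = 83.

Total distance 83 via the nearest-neighbour route Maple → Sutton → Denton → Orwell → Dale → Spruce → Upland → Maple.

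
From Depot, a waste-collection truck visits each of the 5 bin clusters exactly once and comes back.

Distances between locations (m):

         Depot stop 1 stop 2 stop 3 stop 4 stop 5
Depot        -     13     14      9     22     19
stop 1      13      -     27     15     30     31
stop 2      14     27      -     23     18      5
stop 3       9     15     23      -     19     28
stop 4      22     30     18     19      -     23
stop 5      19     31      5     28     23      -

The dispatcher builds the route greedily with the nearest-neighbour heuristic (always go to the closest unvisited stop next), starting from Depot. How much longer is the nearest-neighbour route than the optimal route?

12 m longer than the optimal tour.

From Depot: stop 3=9, stop 1=13, stop 2=14, stop 5=19, stop 4=22 → choose stop 3 (9).
From stop 3: stop 1=15, stop 4=19, stop 2=23, stop 5=28 → choose stop 1 (15).
From stop 1: stop 2=27, stop 4=30, stop 5=31 → choose stop 2 (27).
From stop 2: stop 5=5, stop 4=18 → choose stop 5 (5).
From stop 5: stop 4=23 → choose stop 4 (23).
NN route Depot → stop 3 → stop 1 → stop 2 → stop 5 → stop 4 → Depot costs 101.
Optimal: Depot → stop 1 → stop 3 → stop 4 → stop 2 → stop 5 → Depot costs 89 (by enumerating all 60 distinct tours).
Excess = 101 − 89 = 12.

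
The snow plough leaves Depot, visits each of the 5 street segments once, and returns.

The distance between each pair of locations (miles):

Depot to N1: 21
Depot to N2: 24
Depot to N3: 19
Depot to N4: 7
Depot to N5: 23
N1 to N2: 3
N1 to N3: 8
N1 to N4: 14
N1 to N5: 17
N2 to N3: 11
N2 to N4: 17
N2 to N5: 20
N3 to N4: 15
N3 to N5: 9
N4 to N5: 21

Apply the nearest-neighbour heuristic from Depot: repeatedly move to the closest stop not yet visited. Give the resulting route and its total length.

67 miles along Depot → N4 → N1 → N2 → N3 → N5 → Depot.

Depot → [N4:7 / N3:19 / N1:21 / N5:23 / N2:24] → N4 (7)
N4 → [N1:14 / N3:15 / N2:17 / N5:21] → N1 (14)
N1 → [N2:3 / N3:8 / N5:17] → N2 (3)
N2 → [N3:11 / N5:20] → N3 (11)
N3 → [N5:9] → N5 (9)
Return N5→Depot: 23.
Total = 7 + 14 + 3 + 11 + 9 + 23 = 67.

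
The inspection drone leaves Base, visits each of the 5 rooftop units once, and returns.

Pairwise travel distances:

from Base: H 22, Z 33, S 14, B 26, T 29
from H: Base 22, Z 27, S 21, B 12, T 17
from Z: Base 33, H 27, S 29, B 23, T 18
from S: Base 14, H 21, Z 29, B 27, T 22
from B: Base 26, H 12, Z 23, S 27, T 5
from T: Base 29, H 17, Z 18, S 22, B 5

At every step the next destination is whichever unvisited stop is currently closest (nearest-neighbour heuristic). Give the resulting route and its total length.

Total distance 103 via the nearest-neighbour route Base → S → H → B → T → Z → Base.

Base → [S:14 / H:22 / B:26 / T:29 / Z:33] → S (14)
S → [H:21 / T:22 / B:27 / Z:29] → H (21)
H → [B:12 / T:17 / Z:27] → B (12)
B → [T:5 / Z:23] → T (5)
T → [Z:18] → Z (18)
Return Z→Base: 33.
Total = 14 + 21 + 12 + 5 + 18 + 33 = 103.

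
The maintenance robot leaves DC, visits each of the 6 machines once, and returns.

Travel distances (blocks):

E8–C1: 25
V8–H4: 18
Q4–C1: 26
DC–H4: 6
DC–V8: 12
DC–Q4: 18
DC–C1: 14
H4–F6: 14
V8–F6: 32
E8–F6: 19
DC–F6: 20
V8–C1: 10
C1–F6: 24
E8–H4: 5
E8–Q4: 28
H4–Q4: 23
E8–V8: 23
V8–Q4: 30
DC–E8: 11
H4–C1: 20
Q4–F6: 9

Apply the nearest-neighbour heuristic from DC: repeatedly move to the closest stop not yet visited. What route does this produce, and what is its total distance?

87 blocks along DC → H4 → E8 → F6 → Q4 → C1 → V8 → DC.

From DC: distances to unvisited — H4=6, E8=11, V8=12, C1=14, Q4=18, F6=20. Nearest is H4 (6).
From H4: distances to unvisited — E8=5, F6=14, V8=18, C1=20, Q4=23. Nearest is E8 (5).
From E8: distances to unvisited — F6=19, V8=23, C1=25, Q4=28. Nearest is F6 (19).
From F6: distances to unvisited — Q4=9, C1=24, V8=32. Nearest is Q4 (9).
From Q4: distances to unvisited — C1=26, V8=30. Nearest is C1 (26).
From C1: distances to unvisited — V8=10. Nearest is V8 (10).
Return V8→DC: 12.
Total = 6 + 5 + 19 + 9 + 26 + 10 + 12 = 87.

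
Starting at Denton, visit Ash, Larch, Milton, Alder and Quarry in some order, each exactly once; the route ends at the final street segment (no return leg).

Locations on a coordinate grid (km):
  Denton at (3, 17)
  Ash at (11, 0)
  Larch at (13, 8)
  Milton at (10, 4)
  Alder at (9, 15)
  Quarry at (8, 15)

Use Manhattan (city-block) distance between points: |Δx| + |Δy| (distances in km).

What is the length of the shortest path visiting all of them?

There are 5! = 120 possible orderings.
Denton → Ash → Larch → Milton → Alder → Quarry: 25+10+7+12+1 = 55
Denton → Ash → Larch → Milton → Quarry → Alder: 25+10+7+13+1 = 56
Denton → Ash → Larch → Alder → Milton → Quarry: 25+10+11+12+13 = 71
Denton → Ash → Larch → Alder → Quarry → Milton: 25+10+11+1+13 = 60
Denton → Ash → Larch → Quarry → Milton → Alder: 25+10+12+13+12 = 72
Denton → Ash → Larch → Quarry → Alder → Milton: 25+10+12+1+12 = 60
Denton → Ash → Milton → Larch → Alder → Quarry: 25+5+7+11+1 = 49
Denton → Ash → Milton → Larch → Quarry → Alder: 25+5+7+12+1 = 50
Denton → Ash → Milton → Alder → Larch → Quarry: 25+5+12+11+12 = 65
Denton → Ash → Milton → Alder → Quarry → Larch: 25+5+12+1+12 = 55
Denton → Ash → Milton → Quarry → Larch → Alder: 25+5+13+12+11 = 66
Denton → Ash → Milton → Quarry → Alder → Larch: 25+5+13+1+11 = 55
Denton → Ash → Alder → Larch → Milton → Quarry: 25+17+11+7+13 = 73
Denton → Ash → Alder → Larch → Quarry → Milton: 25+17+11+12+13 = 78
… (106 more)
Denton → Quarry → Alder → Larch → Milton → Ash: 7+1+11+7+5 = 31  ← best
The minimum is 31.
One shortest path: Denton → Quarry → Alder → Larch → Milton → Ash.

31 km — the minimum one-way total.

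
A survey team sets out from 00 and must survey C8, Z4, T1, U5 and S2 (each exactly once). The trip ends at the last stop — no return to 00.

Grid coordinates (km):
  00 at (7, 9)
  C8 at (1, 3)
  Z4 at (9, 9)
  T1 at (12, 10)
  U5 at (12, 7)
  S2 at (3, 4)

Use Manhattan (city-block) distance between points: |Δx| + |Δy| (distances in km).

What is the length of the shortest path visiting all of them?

There are 5! = 120 possible orderings.
00 → C8 → Z4 → T1 → U5 → S2: 12+14+4+3+12 = 45
00 → C8 → Z4 → T1 → S2 → U5: 12+14+4+15+12 = 57
00 → C8 → Z4 → U5 → T1 → S2: 12+14+5+3+15 = 49
00 → C8 → Z4 → U5 → S2 → T1: 12+14+5+12+15 = 58
00 → C8 → Z4 → S2 → T1 → U5: 12+14+11+15+3 = 55
00 → C8 → Z4 → S2 → U5 → T1: 12+14+11+12+3 = 52
00 → C8 → T1 → Z4 → U5 → S2: 12+18+4+5+12 = 51
00 → C8 → T1 → Z4 → S2 → U5: 12+18+4+11+12 = 57
00 → C8 → T1 → U5 → Z4 → S2: 12+18+3+5+11 = 49
00 → C8 → T1 → U5 → S2 → Z4: 12+18+3+12+11 = 56
00 → C8 → T1 → S2 → Z4 → U5: 12+18+15+11+5 = 61
00 → C8 → T1 → S2 → U5 → Z4: 12+18+15+12+5 = 62
00 → C8 → U5 → Z4 → T1 → S2: 12+15+5+4+15 = 51
00 → C8 → U5 → Z4 → S2 → T1: 12+15+5+11+15 = 58
… (106 more)
00 → Z4 → T1 → U5 → S2 → C8: 2+4+3+12+3 = 24  ← best
The minimum is 24.
One shortest path: 00 → Z4 → T1 → U5 → S2 → C8.

Minimum one-way distance = 24 km.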